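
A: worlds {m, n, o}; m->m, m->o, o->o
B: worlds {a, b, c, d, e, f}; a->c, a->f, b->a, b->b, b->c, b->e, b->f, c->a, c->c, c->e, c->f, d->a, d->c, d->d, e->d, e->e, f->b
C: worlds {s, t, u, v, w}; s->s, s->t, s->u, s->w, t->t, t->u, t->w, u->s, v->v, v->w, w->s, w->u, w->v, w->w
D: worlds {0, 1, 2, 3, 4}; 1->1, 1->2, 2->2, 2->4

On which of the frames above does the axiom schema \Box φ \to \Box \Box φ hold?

A

The schema corresponds to transitivity: \forall x \forall y \forall z (Rxy \wedge Ryz \to Rxz).
A: satisfies the condition.
B: fails — Rdc and Rcf but not Rdf.
C: fails — Rvw and Rwu but not Rvu.
D: fails — R12 and R24 but not R14.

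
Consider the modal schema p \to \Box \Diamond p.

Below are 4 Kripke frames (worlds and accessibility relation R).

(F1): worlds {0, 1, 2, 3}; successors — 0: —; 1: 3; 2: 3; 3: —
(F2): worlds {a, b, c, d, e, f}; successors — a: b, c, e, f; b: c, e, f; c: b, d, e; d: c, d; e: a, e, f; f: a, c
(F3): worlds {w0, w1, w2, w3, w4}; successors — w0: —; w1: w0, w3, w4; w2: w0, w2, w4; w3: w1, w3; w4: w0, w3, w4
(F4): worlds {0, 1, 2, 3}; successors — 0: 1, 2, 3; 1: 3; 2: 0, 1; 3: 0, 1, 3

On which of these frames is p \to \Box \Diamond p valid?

The schema corresponds to symmetry: \forall x \forall y (Rxy \to Ryx).
(F1): fails — R23 but not R32.
(F2): fails — Rbf but not Rfb.
(F3): fails — Rw1w0 but not Rw0w1.
(F4): fails — R01 but not R10.

none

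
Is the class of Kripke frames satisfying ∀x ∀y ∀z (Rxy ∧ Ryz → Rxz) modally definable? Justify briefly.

This is a Sahlqvist condition; the 4 axiom □q → □□q defines it.
Suppose □q→□□q is valid. Take Rxy, Ryz and set V(q)={w : Rxw}. Then □q at x, so □□q at x, so □q at y, so q at z, i.e. Rxz.

Definable; □q → □□q defines it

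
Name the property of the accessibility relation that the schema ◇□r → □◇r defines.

Suppose ◇□r→□◇r is valid. Take Rxy, Rxz and set V(r)={w : Ryw}. Then □r at y so ◇□r at x, so □◇r at x, so ◇r at z, giving w with Rzw and Ryw.
The converse is a direct semantic check.
So the correspondent is convergence.

Convergence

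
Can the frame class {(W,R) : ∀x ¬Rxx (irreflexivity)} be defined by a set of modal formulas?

No — not modally definable

If a class were modally definable it would be closed under surjective bounded morphisms (Goldblatt–Thomason).
The 5-cycle (worlds 0,1,2,3,4 with 0→1→2→3→4→0) is irreflexive, and the map sending every world to a single reflexive point • is a surjective bounded morphism (forth: every edge maps to (•,•); back: every world has a successor). So any modal formula valid on the 5-cycle is also valid on the reflexive point, which is not irreflexive.
Hence irreflexivity is not modally definable.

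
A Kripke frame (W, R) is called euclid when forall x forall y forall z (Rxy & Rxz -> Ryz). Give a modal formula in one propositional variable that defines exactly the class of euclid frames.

◇q → □◇q

A defining formula is ◇q → □◇q (the 5 axiom).
Suppose ◇q→□◇q is valid. Take Rxy, Rxz and set V(q)={y}. Then ◇q at x, so □◇q at x, so ◇q at z, so some w with Rzw has q; w=y, i.e. Rzy. By symmetry of the argument, Ryz.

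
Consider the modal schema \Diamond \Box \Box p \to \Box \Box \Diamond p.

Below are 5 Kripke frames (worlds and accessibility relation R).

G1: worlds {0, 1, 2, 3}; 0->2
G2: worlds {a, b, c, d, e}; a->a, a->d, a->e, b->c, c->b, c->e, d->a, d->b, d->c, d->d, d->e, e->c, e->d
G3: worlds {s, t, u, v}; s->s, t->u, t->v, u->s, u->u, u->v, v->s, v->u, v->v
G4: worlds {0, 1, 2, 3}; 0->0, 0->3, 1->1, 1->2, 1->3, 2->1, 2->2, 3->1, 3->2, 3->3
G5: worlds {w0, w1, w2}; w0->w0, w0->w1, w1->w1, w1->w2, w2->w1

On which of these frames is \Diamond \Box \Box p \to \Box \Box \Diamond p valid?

G1, G3, G4, G5

This is the axiom for a generalized confluence (Geach) condition; its first-order frame correspondent is \forall x \forall y \forall z ((xRy \wedge x R^2 z) \to \exists w (y R^2 w \wedge zRw)).
G1: holds.
G2: fails — dRb, dR²b but no w with bR²w and bRw.
G3: holds.
G4: holds.
G5: holds.
Valid on: G1, G3, G4, G5.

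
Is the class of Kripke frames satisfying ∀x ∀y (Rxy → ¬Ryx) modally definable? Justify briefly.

No

Any modally definable frame class is closed under surjective bounded morphisms.
The 4-cycle (worlds a,b,c,d with a→b→c→d→a) is asymmetric. Mapping every world to a single reflexive point • is a surjective bounded morphism, and the reflexive point is not asymmetric (R•• but asymmetry requires ¬R••).
So no modal formula (or set of formulas) defines exactly the asymmetric frames.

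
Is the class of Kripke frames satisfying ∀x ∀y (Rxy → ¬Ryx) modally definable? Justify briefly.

Modal frame validity is preserved under surjective bounded morphisms.
The 3-cycle (worlds w0,w1,w2 with w0→w1→w2→w0) is asymmetric. Mapping every world to a single reflexive point • is a surjective bounded morphism, and the reflexive point is not asymmetric (R•• but asymmetry requires ¬R••).
So the class is not modally definable.

Not definable by any modal formula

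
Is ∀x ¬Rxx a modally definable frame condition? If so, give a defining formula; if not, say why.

Not modally definable

If a class were modally definable it would be closed under surjective bounded morphisms (Goldblatt–Thomason).
The 5-cycle (worlds s,t,u,v,w with s→t→u→v→w→s) is irreflexive, and the map sending every world to a single reflexive point • is a surjective bounded morphism (forth: every edge maps to (•,•); back: every world has a successor). So any modal formula valid on the 5-cycle is also valid on the reflexive point, which is not irreflexive.
So no modal formula (or set of formulas) defines exactly the irreflexive frames.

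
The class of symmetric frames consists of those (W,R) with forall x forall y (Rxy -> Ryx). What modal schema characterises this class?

r → □◇r

A defining formula is r → □◇r (the B axiom).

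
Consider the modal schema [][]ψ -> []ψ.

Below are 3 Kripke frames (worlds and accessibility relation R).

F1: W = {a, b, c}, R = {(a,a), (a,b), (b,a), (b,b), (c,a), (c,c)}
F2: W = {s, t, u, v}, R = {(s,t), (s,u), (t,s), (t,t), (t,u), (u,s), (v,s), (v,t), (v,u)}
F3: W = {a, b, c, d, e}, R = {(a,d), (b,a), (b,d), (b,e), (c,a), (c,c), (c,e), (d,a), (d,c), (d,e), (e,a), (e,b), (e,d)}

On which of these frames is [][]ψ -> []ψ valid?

F1

Frame correspondent (Sahlqvist): forall x forall y (Rxy -> exists z (Rxz & Rzy)) — i.e. density.
F1: holds.
F2: fails — Rus but no z with Ruz and Rzs.
F3: fails — Reb but no z with Rez and Rzb.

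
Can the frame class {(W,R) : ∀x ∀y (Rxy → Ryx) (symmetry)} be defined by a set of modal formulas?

The condition is symmetry. A defining modal formula is p → □◇p.
Suppose p→□◇p is valid. Take Rxy and set V(p)={x}. Then p at x, so □◇p at x, so ◇p at y, so some z with Ryz has p; z=x, i.e. Ryx.

Yes — defined by p → □◇p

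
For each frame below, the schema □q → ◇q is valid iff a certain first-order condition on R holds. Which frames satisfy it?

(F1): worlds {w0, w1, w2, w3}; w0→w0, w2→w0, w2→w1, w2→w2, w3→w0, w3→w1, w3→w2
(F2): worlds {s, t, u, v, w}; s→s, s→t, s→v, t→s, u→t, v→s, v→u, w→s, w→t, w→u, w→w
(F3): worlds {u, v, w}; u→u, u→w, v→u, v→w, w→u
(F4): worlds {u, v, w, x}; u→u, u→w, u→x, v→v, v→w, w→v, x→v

(F2), (F3), (F4)

The schema corresponds to seriality: ∀x ∃y Rxy.
(F1): fails — world w1 has no successor.
(F2): holds.
(F3): holds.
(F4): holds.
Valid on: (F2), (F3), (F4).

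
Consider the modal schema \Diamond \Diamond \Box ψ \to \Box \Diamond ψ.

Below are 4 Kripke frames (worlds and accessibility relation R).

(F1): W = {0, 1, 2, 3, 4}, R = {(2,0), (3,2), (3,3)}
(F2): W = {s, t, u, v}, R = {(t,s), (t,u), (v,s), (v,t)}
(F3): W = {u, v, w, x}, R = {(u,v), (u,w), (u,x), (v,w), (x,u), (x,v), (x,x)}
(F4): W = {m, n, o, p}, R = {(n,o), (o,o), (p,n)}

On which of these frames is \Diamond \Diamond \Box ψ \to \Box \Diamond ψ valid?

Frame correspondent (Sahlqvist): \forall x \forall y \forall z ((x R^2 y \wedge xRz) \to \exists w (yRw \wedge zRw)) — i.e. a generalized confluence (Geach) condition.
(F1): fails — 3R²0, 3R2 but no w with 0Rw and 2Rw.
(F2): fails — vR²s, vRs but no w with sRw and sRw.
(F3): fails — uR²u, uRw but no t with uRt and wRt.
(F4): ✓.
Valid on: (F4).

(F4)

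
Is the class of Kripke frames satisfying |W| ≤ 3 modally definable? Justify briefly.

If a class were modally definable it would be closed under disjoint unions (Goldblatt–Thomason).
Any modal formula valid on each of 4 disjoint one-world frames is valid on their disjoint union (validity is preserved under disjoint unions). Each one-world frame has |W|=1≤3, but the union has |W|=4.
Hence having at most 3 worlds is not modally definable.

Not modally definable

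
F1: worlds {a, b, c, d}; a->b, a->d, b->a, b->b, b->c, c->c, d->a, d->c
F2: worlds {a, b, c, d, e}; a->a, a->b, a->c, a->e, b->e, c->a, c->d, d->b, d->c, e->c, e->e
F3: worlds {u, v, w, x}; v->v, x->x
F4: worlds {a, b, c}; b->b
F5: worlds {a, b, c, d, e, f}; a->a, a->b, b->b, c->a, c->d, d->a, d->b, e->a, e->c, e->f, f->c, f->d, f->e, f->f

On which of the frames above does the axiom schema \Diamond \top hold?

F1, F2, F5

The schema corresponds to seriality: \forall x \exists y Rxy.
F1: ✓.
F2: ✓.
F3: fails — world u has no successor.
F4: fails — world a has no successor.
F5: ✓.
Valid on: F1, F2, F5.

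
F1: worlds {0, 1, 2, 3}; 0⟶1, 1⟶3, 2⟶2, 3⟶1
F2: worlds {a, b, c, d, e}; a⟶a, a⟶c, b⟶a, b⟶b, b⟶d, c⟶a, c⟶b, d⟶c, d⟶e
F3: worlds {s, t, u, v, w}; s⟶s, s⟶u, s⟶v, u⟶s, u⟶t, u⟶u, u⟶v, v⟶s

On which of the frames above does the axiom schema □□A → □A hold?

F3

The schema corresponds to density: ∀x ∀y (Rxy → ∃z (Rxz ∧ Rzy)).
F1: fails — R01 but no z with R0z and Rz1.
F2: fails — Rde but no z with Rdz and Rze.
F3: ✓.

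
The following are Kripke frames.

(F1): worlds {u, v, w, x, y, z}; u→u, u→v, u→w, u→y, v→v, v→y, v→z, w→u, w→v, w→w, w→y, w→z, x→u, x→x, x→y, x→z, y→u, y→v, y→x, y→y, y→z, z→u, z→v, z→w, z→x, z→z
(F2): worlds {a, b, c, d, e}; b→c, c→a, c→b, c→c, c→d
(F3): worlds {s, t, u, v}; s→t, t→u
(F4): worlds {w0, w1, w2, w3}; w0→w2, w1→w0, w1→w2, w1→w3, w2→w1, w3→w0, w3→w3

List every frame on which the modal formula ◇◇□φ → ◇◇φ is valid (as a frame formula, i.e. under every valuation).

(F1)

Frame correspondent (Sahlqvist): ∀x ∀y (xR²y → ∃w (yRw ∧ xR²w)) — i.e. a generalized confluence (Geach) condition.
(F1): ✓.
(F2): fails — bR²a but no w with aRw and bR²w.
(F3): fails — sR²u but no w with uRw and sR²w.
(F4): fails — w0R²w1 but no w with w1Rw and w0R²w.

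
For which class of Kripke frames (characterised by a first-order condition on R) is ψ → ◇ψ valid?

Reflexivity

This is a form of the T axiom.
Its frame correspondent is reflexivity — ∀x Rxx.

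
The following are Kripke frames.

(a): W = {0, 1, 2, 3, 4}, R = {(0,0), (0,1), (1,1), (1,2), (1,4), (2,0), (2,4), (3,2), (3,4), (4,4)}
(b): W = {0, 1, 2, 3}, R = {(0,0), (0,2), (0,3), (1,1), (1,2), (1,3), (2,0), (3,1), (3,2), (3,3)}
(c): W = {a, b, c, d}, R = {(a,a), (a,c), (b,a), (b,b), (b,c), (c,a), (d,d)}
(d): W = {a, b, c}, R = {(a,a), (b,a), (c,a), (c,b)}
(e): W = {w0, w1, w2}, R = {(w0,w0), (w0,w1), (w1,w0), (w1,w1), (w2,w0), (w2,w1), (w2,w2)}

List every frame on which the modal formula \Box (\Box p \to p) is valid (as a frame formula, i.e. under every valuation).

(e)

Frame correspondent (Sahlqvist): \forall x \forall y (Rxy \to Ryy) — i.e. shift-reflexivity.
(a): fails — R32 but not R22.
(b): fails — R32 but not R22.
(c): fails — Rbc but not Rcc.
(d): fails — Rcb but not Rbb.
(e): holds.
Valid on: (e).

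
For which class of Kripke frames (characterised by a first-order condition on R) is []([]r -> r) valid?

Suppose □(□r→r) is valid. Take Rxy and set V(r)={w : Ryw}. Then at y, □r holds; since □(□r→r) at x, □r→r at y, so r at y, i.e. Ryy.

shift-reflexivity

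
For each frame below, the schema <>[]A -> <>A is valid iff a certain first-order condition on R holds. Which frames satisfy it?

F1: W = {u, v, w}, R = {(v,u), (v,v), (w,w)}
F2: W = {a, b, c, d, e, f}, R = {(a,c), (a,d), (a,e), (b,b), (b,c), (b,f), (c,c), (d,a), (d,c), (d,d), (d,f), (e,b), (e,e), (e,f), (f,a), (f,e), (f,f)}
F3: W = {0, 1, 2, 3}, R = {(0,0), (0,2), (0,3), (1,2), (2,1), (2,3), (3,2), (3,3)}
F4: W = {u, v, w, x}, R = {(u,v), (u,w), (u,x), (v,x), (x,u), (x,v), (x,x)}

This is the axiom for a generalized confluence (Geach) condition; its first-order frame correspondent is forall x forall y (xRy -> exists w (yRw & xRw)).
F1: fails — vRu but no t with uRt and vRt.
F2: ✓.
F3: fails — 1R2 but no w with 2Rw and 1Rw.
F4: fails — uRw but no t with wRt and uRt.

F2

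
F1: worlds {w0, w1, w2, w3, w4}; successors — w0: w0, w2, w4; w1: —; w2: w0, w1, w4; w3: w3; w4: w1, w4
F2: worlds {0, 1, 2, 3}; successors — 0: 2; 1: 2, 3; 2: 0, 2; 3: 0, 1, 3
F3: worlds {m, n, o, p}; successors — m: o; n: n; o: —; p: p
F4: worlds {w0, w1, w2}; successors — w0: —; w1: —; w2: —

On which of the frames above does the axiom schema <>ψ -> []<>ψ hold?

Frame correspondent (Sahlqvist): forall x forall y forall z (Rxy & Rxz -> Ryz) — i.e. the Euclidean property.
F1: fails — Rw0w4 and Rw0w2 but not Rw4w2.
F2: fails — R12 and R13 but not R23.
F3: fails — Rmo and Rmo but not Roo.
F4: holds.

F4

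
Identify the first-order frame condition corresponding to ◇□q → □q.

This is frame-equivalent to ◇q → □◇q (substitute ¬q for q and contrapose).
Suppose ◇q→□◇q is valid. Take Rxy, Rxz and set V(q)={y}. Then ◇q at x, so □◇q at x, so ◇q at z, so some w with Rzw has q; w=y, i.e. Rzy. By symmetry of the argument, Ryz.
Conversely, any frame satisfying ∀x ∀y ∀z (Rxy ∧ Rxz → Ryz) validates the schema.
So the correspondent is the Euclidean property.

The Euclidean property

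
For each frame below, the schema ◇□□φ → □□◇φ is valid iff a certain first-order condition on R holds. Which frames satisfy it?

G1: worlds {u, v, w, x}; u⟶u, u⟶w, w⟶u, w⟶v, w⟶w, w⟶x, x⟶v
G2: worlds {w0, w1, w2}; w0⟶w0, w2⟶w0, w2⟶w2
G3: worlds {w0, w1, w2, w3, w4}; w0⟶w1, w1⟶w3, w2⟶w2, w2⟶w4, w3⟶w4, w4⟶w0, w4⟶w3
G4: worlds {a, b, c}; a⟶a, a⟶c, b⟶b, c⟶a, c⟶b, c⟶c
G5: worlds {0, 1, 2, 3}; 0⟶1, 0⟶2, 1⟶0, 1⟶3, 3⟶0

G2

This is the axiom for a generalized confluence (Geach) condition; its first-order frame correspondent is ∀x ∀y ∀z ((xRy ∧ xR²z) → ∃w (yR²w ∧ zRw)).
G1: fails — uRu, uR²v but no t with uR²t and vRt.
G2: ✓.
G3: fails — w2Rw2, w2R²w0 but no w with w2R²w and w0Rw.
G4: fails — cRb, cR²a but no w with bR²w and aRw.
G5: fails — 0R2, 0R²0 but no w with 2R²w and 0Rw.
Valid on: G2.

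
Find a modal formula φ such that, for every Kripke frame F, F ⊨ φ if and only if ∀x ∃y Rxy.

□r → ◇r

This is seriality; the standard corresponding axiom is D: □r → ◇r.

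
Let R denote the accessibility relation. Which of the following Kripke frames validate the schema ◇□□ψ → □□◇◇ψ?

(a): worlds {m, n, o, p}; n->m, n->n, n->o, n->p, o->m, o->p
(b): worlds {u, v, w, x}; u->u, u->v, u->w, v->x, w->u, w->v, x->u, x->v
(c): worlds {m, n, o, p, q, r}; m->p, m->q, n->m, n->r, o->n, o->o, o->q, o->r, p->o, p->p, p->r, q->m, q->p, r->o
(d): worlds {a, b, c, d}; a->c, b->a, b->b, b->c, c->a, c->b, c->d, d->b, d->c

This is the axiom for a generalized confluence (Geach) condition; its first-order frame correspondent is ∀x ∀y ∀z ((xRy ∧ xR²z) → ∃w (yR²w ∧ zR²w)).
(a): fails — nRm, nR²m but no w with mR²w and mR²w.
(b): ✓.
(c): ✓.
(d): ✓.
Valid on: (b), (c), (d).

(b), (c), (d)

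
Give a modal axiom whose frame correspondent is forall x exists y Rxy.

□p → ◇p

The condition is seriality. The D schema □p → ◇p defines it.
Suppose □p→◇p is valid. At any x set V(p)=W. Then □p at x, so ◇p at x, so x has a successor.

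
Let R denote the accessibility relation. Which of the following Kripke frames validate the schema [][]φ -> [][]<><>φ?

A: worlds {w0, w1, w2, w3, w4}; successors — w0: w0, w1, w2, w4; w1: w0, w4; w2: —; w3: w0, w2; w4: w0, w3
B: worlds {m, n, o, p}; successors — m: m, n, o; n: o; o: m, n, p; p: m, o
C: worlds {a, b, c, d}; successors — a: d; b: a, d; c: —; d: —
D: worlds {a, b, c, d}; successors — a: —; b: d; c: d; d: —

Frame correspondent (Sahlqvist): forall x forall z (x R^2 z -> exists w (x R^2 w & z R^2 w)) — i.e. a generalized confluence (Geach) condition.
A: fails — w0R²w2 but no w with w0R²w and w2R²w.
B: satisfies the condition.
C: fails — bR²d but no w with bR²w and dR²w.
D: satisfies the condition.
Valid on: B, D.

B, D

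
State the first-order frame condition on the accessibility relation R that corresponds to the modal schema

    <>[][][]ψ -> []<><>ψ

This is a Sahlqvist (Geach-type) schema ◇^1□^3ψ → □^1◇^2ψ.
Minimal-valuation argument: fix x; take any y with xR^1y and any z with xR^1z. Set V(ψ) to the set of worlds R-reachable from y in exactly 3 steps. Then □^3ψ holds at y, so the antecedent holds at x; validity forces ◇^2ψ at z, giving a w with zR^2w and yR^3w.
First-order correspondent: forall x forall y forall z ((xRy & xRz) -> exists w (y R^3 w & z R^2 w)).

forall x forall y forall z ((xRy & xRz) -> exists w (y R^3 w & z R^2 w))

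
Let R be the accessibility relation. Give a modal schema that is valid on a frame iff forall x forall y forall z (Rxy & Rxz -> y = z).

◇s → □s

The condition is partial functionality. The CD schema ◇s → □s defines it.
Suppose ◇s→□s is valid. Take Rxy, Rxz and set V(s)={y}. Then ◇s at x, so □s at x, so s at z, i.e. z=y.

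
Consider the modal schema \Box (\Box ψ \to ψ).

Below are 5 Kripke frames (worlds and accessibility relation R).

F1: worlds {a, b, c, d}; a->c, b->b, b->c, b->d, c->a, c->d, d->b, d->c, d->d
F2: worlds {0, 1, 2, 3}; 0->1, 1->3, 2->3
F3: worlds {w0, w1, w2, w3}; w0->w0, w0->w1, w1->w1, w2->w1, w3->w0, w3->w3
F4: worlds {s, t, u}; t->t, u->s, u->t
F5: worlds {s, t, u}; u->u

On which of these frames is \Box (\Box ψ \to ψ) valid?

This is the axiom for shift-reflexivity; its first-order frame correspondent is \forall x \forall y (Rxy \to Ryy).
F1: fails — Rbc but not Rcc.
F2: fails — R01 but not R11.
F3: condition met.
F4: fails — Rus but not Rss.
F5: condition met.
Valid on: F3, F5.

F3, F5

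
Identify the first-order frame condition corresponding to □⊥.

emptiness of R

□⊥ is valid iff no world has any successor (otherwise □⊥ fails at any world with one).
Conversely, any frame satisfying ∀x ∀y ¬Rxy validates the schema.
Frame condition: ∀x ∀y ¬Rxy.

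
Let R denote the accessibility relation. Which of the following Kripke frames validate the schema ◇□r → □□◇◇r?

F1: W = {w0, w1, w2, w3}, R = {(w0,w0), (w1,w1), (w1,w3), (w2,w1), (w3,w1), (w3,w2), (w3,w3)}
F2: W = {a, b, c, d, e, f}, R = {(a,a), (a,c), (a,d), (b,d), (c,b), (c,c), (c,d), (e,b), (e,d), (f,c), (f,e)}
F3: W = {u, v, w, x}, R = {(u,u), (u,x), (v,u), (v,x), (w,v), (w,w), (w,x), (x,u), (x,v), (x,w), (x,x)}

This is the axiom for a generalized confluence (Geach) condition; its first-order frame correspondent is ∀x ∀y ∀z ((xRy ∧ xR²z) → ∃w (yRw ∧ zR²w)).
F1: satisfies the condition.
F2: fails — aRa, aR²b but no w with aRw and bR²w.
F3: satisfies the condition.

F1, F3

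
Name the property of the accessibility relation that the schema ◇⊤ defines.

◇⊤ holds at w iff w has a successor, so frame-validity of ◇⊤ is exactly seriality. Equivalently via □r → ◇r:
Suppose □r→◇r is valid. At any x set V(r)=W. Then □r at x, so ◇r at x, so x has a successor.
Conversely, any frame satisfying ∀x ∃y Rxy validates the schema.
So the correspondent is seriality.

seriality: ∀x ∃y Rxy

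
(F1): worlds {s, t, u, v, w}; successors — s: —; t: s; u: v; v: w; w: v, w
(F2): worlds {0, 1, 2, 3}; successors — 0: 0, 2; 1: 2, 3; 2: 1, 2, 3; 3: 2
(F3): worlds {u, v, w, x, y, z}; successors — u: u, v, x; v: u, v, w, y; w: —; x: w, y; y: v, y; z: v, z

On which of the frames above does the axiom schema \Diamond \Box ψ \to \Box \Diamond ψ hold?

The schema corresponds to convergence: \forall x \forall y \forall z (Rxy \wedge Rxz \to \exists w (Ryw \wedge Rzw)).
(F1): fails — Rts and Rts but s and s have no common successor.
(F2): ✓.
(F3): fails — Ruu and Rux but u and x have no common successor.

(F2)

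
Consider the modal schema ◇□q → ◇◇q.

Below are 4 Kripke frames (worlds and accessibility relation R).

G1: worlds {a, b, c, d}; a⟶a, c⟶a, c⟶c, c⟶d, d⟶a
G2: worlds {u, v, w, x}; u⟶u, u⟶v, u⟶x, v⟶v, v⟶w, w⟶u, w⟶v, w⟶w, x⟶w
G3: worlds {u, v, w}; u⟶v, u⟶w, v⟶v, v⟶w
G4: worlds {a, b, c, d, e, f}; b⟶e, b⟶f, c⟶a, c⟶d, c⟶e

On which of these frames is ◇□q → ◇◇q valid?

The schema corresponds to a generalized confluence (Geach) condition: ∀x ∀y (xRy → ∃w (yRw ∧ xR²w)).
G1: condition met.
G2: condition met.
G3: fails — uRw but no t with wRt and uR²t.
G4: fails — bRe but no w with eRw and bR²w.
Valid on: G1, G2.

G1, G2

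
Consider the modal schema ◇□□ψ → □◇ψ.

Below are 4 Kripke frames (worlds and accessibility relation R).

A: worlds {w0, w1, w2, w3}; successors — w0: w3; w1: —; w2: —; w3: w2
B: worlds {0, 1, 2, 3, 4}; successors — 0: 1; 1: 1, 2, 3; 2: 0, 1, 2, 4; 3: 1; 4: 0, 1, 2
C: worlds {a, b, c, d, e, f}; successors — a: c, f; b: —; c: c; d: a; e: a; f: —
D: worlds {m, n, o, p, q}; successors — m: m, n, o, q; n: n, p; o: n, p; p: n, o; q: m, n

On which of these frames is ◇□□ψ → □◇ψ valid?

This is the axiom for a generalized confluence (Geach) condition; its first-order frame correspondent is ∀x ∀y ∀z ((xRy ∧ xRz) → ∃w (yR²w ∧ zRw)).
A: fails — w0Rw3, w0Rw3 but no w with w3R²w and w3Rw.
B: holds.
C: fails — aRc, aRf but no w with cR²w and fRw.
D: holds.

B, D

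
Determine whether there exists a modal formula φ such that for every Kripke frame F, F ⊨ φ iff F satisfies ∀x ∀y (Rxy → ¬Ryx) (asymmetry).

If a class were modally definable it would be closed under surjective bounded morphisms (Goldblatt–Thomason).
The 5-cycle (worlds 0,1,2,3,4 with 0→1→2→3→4→0) is asymmetric. Mapping every world to a single reflexive point • is a surjective bounded morphism, and the reflexive point is not asymmetric (R•• but asymmetry requires ¬R••).
So no modal formula (or set of formulas) defines exactly the asymmetric frames.

No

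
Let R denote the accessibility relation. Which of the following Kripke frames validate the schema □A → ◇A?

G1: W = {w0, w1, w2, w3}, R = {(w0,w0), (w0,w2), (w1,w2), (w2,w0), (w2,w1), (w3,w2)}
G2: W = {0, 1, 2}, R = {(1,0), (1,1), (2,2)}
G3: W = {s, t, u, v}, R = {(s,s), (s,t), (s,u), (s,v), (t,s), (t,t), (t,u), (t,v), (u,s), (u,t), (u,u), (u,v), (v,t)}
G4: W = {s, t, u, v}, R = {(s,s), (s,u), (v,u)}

G1, G3

Frame correspondent (Sahlqvist): ∀x ∃y Rxy — i.e. seriality.
G1: holds.
G2: fails — world 0 has no successor.
G3: holds.
G4: fails — world t has no successor.
Valid on: G1, G3.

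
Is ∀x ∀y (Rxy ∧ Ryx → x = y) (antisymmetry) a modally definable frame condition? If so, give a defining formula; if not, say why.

Any modally definable frame class is closed under surjective bounded morphisms.
The 8-cycle (worlds 0,1,2,3,4,5,6,7 with 0→1→2→3→4→5→6→7→0) is antisymmetric. Sending even-indexed worlds to s and odd-indexed worlds to t is a surjective bounded morphism onto the two-world frame with s↔t, which is not antisymmetric.
Hence antisymmetry is not modally definable.

Not definable by any modal formula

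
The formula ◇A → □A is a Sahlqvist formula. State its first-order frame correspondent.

partial functionality

Suppose ◇A→□A is valid. Take Rxy, Rxz and set V(A)={y}. Then ◇A at x, so □A at x, so A at z, i.e. z=y.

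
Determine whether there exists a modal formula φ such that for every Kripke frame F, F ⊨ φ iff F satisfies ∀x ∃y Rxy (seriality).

Yes — defined by □q → ◇q

The condition is seriality. A defining modal formula is □q → ◇q.
Suppose □q→◇q is valid. At any x set V(q)=W. Then □q at x, so ◇q at x, so x has a successor.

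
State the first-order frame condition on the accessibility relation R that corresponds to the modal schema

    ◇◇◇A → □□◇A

This is a Sahlqvist (Geach-type) schema ◇^3□^0A → □^2◇^1A.
Minimal-valuation argument: fix x; take any y with xR^3y and any z with xR^2z. Set V(A) to the set of worlds R-reachable from y in exactly 0 steps. Then □^0A holds at y, so the antecedent holds at x; validity forces ◇^1A at z, giving a w with zR^1w and yR^0w.
First-order correspondent: ∀x ∀y ∀z ((xR³y ∧ xR²z) → ∃w (y = w ∧ zRw)).

∀x ∀y ∀z ((xR³y ∧ xR²z) → ∃w (y = w ∧ zRw))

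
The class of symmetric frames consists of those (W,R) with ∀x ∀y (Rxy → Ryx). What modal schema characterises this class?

A defining formula is ψ → □◇ψ (the B axiom).

ψ → □◇ψ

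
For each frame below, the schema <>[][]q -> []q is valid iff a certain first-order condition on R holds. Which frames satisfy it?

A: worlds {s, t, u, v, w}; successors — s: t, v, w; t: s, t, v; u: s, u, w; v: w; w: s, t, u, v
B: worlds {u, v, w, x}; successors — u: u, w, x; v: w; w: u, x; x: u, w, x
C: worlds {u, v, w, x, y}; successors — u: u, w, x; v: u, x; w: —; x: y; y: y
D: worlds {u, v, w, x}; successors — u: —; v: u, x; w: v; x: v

B

The schema corresponds to a generalized confluence (Geach) condition: forall x forall y forall z ((xRy & xRz) -> exists w (y R^2 w & z = w)).
A: fails — sRv, sRw but no w* with vR²w* and w=w*.
B: ✓.
C: fails — uRw, uRu but no t with wR²t and u=t.
D: fails — vRu, vRu but no t with uR²t and u=t.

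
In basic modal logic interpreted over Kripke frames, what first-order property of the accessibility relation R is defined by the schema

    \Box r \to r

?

reflexivity

Suppose □r→r is valid. At any x set V(r)={w : Rxw}. Then □r holds at x, so r holds at x, i.e. Rxx.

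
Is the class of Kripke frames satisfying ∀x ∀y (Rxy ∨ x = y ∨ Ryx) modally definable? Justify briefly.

Not definable by any modal formula

If a class were modally definable it would be closed under disjoint unions (Goldblatt–Thomason).
Take 4 disjoint single-world reflexive frames: each is trivially connected, but their disjoint union has 4 worlds with no edge between distinct components, so it is not connected.
Hence connectedness of R is not modally definable.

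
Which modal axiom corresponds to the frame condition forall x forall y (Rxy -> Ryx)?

A defining formula is p → □◇p (the B axiom).
Suppose p→□◇p is valid. Take Rxy and set V(p)={x}. Then p at x, so □◇p at x, so ◇p at y, so some z with Ryz has p; z=x, i.e. Ryx.

p → □◇p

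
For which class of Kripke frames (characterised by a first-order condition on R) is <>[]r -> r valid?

symmetry: forall x forall y (Rxy -> Ryx)

This is frame-equivalent to r → □◇r (substitute ¬r for r and contrapose).
Suppose r→□◇r is valid. Take Rxy and set V(r)={x}. Then r at x, so □◇r at x, so ◇r at y, so some z with Ryz has r; z=x, i.e. Ryx.
The converse is a direct semantic check.
So the correspondent is symmetry.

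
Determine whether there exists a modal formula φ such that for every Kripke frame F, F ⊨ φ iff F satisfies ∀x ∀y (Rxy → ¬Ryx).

No — not modally definable

Modal frame validity is preserved under surjective bounded morphisms.
The 3-cycle (worlds a,b,c with a→b→c→a) is asymmetric. Mapping every world to a single reflexive point • is a surjective bounded morphism, and the reflexive point is not asymmetric (R•• but asymmetry requires ¬R••).
Hence asymmetry is not modally definable.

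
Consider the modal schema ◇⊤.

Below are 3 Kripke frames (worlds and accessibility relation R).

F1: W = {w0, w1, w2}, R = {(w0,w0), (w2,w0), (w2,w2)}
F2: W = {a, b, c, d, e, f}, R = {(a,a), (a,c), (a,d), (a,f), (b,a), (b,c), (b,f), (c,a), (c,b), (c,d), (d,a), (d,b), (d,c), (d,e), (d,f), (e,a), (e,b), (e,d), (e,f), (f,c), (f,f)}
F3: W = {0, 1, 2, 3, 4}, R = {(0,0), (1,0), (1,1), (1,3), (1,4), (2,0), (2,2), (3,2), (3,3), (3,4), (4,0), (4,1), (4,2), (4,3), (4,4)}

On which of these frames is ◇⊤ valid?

This is the axiom for seriality; its first-order frame correspondent is ∀x ∃y Rxy.
F1: fails — world w1 has no successor.
F2: ✓.
F3: ✓.

F2, F3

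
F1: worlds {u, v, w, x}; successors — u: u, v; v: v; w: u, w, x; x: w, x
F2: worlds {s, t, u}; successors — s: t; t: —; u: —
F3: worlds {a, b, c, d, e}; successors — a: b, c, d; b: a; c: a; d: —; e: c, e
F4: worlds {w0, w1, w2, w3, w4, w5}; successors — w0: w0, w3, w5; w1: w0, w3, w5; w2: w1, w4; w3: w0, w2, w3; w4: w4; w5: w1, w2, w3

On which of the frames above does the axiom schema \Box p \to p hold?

F1

The schema corresponds to reflexivity: \forall x Rxx.
F1: holds.
F2: fails — world s does not see itself.
F3: fails — world a does not see itself.
F4: fails — world w1 does not see itself.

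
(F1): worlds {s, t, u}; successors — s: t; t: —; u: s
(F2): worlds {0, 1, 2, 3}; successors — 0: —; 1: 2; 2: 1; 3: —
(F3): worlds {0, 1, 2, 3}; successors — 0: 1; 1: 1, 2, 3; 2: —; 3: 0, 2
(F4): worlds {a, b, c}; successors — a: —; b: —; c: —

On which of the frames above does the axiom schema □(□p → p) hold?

(F4)

This is the axiom for shift-reflexivity; its first-order frame correspondent is ∀x ∀y (Rxy → Ryy).
(F1): fails — Rus but not Rss.
(F2): fails — R12 but not R22.
(F3): fails — R32 but not R22.
(F4): condition met.
Valid on: (F4).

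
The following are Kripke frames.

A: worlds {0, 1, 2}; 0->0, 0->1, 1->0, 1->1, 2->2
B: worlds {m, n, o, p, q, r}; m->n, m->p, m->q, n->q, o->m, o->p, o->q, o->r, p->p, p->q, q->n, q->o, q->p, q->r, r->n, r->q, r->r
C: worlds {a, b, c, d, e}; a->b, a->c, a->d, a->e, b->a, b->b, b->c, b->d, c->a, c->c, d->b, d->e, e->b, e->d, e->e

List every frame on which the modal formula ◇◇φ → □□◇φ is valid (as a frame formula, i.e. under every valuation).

A

Frame correspondent (Sahlqvist): ∀x ∀y ∀z ((xR²y ∧ xR²z) → ∃w (y = w ∧ zRw)) — i.e. a generalized confluence (Geach) condition.
A: ✓.
B: fails — mR²n, mR²n but no w with n=w and nRw.
C: fails — aR²a, aR²a but no w with a=w and aRw.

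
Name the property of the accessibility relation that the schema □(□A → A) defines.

shift-reflexivity: ∀x ∀y (Rxy → Ryy)

Suppose □(□A→A) is valid. Take Rxy and set V(A)={w : Ryw}. Then at y, □A holds; since □(□A→A) at x, □A→A at y, so A at y, i.e. Ryy.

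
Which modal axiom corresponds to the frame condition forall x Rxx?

□q → q

This is reflexivity; the standard corresponding axiom is T: □q → q.
Suppose □q→q is valid. At any x set V(q)={w : Rxw}. Then □q holds at x, so q holds at x, i.e. Rxx.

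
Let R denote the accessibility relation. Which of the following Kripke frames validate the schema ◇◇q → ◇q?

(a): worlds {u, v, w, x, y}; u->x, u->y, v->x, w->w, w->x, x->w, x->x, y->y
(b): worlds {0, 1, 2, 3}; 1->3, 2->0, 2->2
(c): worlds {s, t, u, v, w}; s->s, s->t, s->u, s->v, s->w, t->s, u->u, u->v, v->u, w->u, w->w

Frame correspondent (Sahlqvist): ∀x ∀y ∀z (Rxy ∧ Ryz → Rxz) — i.e. transitivity.
(a): fails — Rvx and Rxw but not Rvw.
(b): satisfies the condition.
(c): fails — Rwu and Ruv but not Rwv.

(b)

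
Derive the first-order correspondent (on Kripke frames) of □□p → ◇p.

This is a Sahlqvist (Geach-type) schema ◇^0□^2p → □^0◇^1p.
First-order correspondent: ∀x ∃w (xR²w ∧ xRw).

∀x ∃w (xR²w ∧ xRw)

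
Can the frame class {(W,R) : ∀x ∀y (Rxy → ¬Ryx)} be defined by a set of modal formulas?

Any modally definable frame class is closed under surjective bounded morphisms.
The 3-cycle (worlds s,t,u with s→t→u→s) is asymmetric. Mapping every world to a single reflexive point • is a surjective bounded morphism, and the reflexive point is not asymmetric (R•• but asymmetry requires ¬R••).
So no modal formula (or set of formulas) defines exactly the asymmetric frames.

No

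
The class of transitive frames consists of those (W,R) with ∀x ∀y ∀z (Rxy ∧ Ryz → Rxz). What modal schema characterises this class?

□q → □□q

A defining formula is □q → □□q (the 4 axiom).
Suppose □q→□□q is valid. Take Rxy, Ryz and set V(q)={w : Rxw}. Then □q at x, so □□q at x, so □q at y, so q at z, i.e. Rxz.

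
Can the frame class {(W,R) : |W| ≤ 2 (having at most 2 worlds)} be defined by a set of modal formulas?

No — not modally definable

If a class were modally definable it would be closed under disjoint unions (Goldblatt–Thomason).
Any modal formula valid on each of 3 disjoint one-world frames is valid on their disjoint union (validity is preserved under disjoint unions). Each one-world frame has |W|=1≤2, but the union has |W|=3.
So no modal formula (or set of formulas) defines exactly the |W|≤2 frames.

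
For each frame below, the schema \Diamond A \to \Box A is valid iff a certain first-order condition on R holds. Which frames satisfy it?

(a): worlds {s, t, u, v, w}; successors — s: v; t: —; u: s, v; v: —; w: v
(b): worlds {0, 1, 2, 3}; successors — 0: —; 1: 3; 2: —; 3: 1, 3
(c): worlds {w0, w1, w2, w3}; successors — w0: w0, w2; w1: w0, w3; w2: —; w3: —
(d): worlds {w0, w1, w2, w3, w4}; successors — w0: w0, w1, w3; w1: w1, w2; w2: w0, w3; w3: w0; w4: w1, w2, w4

none

The schema corresponds to partial functionality: \forall x \forall y \forall z (Rxy \wedge Rxz \to y = z).
(a): fails — u sees both s and v.
(b): fails — 3 sees both 1 and 3.
(c): fails — w0 sees both w0 and w2.
(d): fails — w0 sees both w0 and w1.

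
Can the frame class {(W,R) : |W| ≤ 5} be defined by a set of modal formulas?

Any modally definable frame class is closed under disjoint unions.
Any modal formula valid on each of 6 disjoint one-world frames is valid on their disjoint union (validity is preserved under disjoint unions). Each one-world frame has |W|=1≤5, but the union has |W|=6.
So no modal formula (or set of formulas) defines exactly the |W|≤5 frames.

No — not modally definable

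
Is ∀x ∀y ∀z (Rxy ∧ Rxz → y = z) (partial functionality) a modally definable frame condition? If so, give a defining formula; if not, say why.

Yes: it is partial functionality, defined by the CD schema ◇p → □p.

Definable; ◇p → □p defines it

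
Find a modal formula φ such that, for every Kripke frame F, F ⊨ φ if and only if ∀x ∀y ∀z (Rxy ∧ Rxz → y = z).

◇q → □q

A defining formula is ◇q → □q (the CD axiom).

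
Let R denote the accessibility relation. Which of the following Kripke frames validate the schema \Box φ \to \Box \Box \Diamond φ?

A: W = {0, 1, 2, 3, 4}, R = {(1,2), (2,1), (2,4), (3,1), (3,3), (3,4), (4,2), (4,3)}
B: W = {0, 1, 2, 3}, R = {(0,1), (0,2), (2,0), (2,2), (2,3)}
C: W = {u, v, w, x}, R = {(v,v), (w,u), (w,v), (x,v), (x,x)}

C

Frame correspondent (Sahlqvist): \forall x \forall z (x R^2 z \to \exists w (xRw \wedge zRw)) — i.e. a generalized confluence (Geach) condition.
A: fails — 3R²1 but no w with 3Rw and 1Rw.
B: fails — 0R²3 but no w with 0Rw and 3Rw.
C: holds.
Valid on: C.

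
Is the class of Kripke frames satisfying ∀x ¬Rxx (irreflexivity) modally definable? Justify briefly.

No — not modally definable

Modal frame validity is preserved under surjective bounded morphisms.
The 4-cycle (worlds s,t,u,v with s→t→u→v→s) is irreflexive, and the map sending every world to a single reflexive point • is a surjective bounded morphism (forth: every edge maps to (•,•); back: every world has a successor). So any modal formula valid on the 4-cycle is also valid on the reflexive point, which is not irreflexive.
Hence irreflexivity is not modally definable.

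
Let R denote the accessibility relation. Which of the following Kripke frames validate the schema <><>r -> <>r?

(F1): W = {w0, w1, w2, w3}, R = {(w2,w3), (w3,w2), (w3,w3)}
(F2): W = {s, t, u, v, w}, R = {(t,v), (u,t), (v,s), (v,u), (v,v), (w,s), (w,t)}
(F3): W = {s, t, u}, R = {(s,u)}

(F3)

This is the axiom for transitivity; its first-order frame correspondent is forall x forall y forall z (Rxy & Ryz -> Rxz).
(F1): fails — Rw2w3 and Rw3w2 but not Rw2w2.
(F2): fails — Rwt and Rtv but not Rwv.
(F3): ✓.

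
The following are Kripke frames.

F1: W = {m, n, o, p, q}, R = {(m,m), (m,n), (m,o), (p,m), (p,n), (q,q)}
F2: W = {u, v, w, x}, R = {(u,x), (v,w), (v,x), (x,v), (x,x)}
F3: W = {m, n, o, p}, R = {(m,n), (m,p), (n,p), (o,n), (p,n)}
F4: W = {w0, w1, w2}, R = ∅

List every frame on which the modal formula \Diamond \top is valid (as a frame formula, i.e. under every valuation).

Frame correspondent (Sahlqvist): \forall x \exists y Rxy — i.e. seriality.
F1: fails — world n has no successor.
F2: fails — world w has no successor.
F3: condition met.
F4: fails — world w0 has no successor.

F3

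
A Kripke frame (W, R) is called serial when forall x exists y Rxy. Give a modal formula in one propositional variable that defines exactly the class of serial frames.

□s → ◇s

The condition is seriality. The D schema □s → ◇s defines it.
Suppose □s→◇s is valid. At any x set V(s)=W. Then □s at x, so ◇s at x, so x has a successor.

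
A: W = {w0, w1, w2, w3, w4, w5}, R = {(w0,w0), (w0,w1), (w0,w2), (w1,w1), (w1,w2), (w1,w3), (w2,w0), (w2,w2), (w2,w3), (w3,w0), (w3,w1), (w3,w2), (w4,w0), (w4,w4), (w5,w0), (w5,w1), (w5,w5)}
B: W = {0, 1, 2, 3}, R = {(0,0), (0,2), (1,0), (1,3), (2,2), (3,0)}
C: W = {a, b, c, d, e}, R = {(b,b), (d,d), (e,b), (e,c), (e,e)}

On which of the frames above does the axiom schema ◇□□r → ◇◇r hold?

The schema corresponds to a generalized confluence (Geach) condition: ∀x ∀y (xRy → ∃w (yR²w ∧ xR²w)).
A: satisfies the condition.
B: satisfies the condition.
C: fails — eRc but no w with cR²w and eR²w.
Valid on: A, B.

A, B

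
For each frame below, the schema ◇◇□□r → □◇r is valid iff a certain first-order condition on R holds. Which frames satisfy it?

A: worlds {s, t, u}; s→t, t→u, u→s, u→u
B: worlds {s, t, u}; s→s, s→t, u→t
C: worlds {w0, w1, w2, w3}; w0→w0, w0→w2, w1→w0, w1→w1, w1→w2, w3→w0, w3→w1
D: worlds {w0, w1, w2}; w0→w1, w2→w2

D

This is the axiom for a generalized confluence (Geach) condition; its first-order frame correspondent is ∀x ∀y ∀z ((xR²y ∧ xRz) → ∃w (yR²w ∧ zRw)).
A: fails — uR²s, uRs but no w with sR²w and sRw.
B: fails — sR²s, sRt but no w with sR²w and tRw.
C: fails — w0R²w0, w0Rw2 but no w with w0R²w and w2Rw.
D: ✓.
Valid on: D.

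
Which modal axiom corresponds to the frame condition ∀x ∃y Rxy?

□r → ◇r

The condition is seriality. The D schema □r → ◇r defines it.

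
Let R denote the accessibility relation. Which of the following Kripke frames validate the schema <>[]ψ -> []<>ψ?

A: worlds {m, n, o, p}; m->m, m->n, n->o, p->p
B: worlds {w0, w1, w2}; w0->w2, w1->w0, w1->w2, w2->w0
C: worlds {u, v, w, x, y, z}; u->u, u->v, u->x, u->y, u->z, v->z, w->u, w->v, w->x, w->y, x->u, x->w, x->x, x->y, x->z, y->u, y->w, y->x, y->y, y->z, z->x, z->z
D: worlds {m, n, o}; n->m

C

This is the axiom for convergence; its first-order frame correspondent is forall x forall y forall z (Rxy & Rxz -> exists w (Ryw & Rzw)).
A: fails — Rmn and Rmm but n and m have no common successor.
B: fails — Rw1w2 and Rw1w0 but w2 and w0 have no common successor.
C: holds.
D: fails — Rnm and Rnm but m and m have no common successor.
Valid on: C.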